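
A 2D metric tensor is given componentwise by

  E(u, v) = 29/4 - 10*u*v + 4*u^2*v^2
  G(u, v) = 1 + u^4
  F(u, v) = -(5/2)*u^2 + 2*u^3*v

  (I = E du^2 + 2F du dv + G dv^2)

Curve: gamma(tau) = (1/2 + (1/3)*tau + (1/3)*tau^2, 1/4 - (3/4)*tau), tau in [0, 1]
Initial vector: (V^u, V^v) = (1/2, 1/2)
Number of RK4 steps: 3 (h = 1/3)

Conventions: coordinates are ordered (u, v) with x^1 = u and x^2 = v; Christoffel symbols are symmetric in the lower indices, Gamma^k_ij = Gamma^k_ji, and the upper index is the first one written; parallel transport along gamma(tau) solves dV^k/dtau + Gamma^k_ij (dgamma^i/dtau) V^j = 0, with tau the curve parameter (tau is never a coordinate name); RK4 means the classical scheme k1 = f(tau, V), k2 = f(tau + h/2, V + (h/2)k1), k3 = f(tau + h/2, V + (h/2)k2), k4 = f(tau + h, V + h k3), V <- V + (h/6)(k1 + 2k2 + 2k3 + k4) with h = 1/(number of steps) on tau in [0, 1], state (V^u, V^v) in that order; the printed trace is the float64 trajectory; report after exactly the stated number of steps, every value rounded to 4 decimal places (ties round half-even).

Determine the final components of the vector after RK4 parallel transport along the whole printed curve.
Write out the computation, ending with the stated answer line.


gamma'(tau) = (1/3 + (2/3)*tau, -3/4); f(tau, V)^k = -Gamma^k_ij(gamma(tau)) gamma'^i(tau) V^j; h = 1/3; intermediate values shown to 6 dp
curve data and Christoffel symbols at the stage parameters:
  tau = 0.000000: gamma = (0.500000, 0.250000), gamma' = (0.333333, -0.750000); Gamma_uuu = -0.183673, Gamma_uuv = -0.367347, Gamma_uvv = 0.000000, Gamma_vuu = 0.020408, Gamma_vuv = 0.040816, Gamma_vvv = 0.000000
  tau = 0.166667: gamma = (0.564815, 0.125000), gamma' = (0.444444, -0.750000); Gamma_uuu = -0.088468, Gamma_uuv = -0.399743, Gamma_uvv = 0.000000, Gamma_vuu = 0.011965, Gamma_vuv = 0.054063, Gamma_vvv = 0.000000
  tau = 0.333333: gamma = (0.648148, 0.000000), gamma' = (0.555556, -0.750000); Gamma_uuu = 0.000000, Gamma_uuv = -0.436376, Gamma_uvv = 0.000000, Gamma_vuu = 0.000000, Gamma_vuv = 0.073328, Gamma_vvv = 0.000000
  tau = 0.500000: gamma = (0.750000, -0.125000), gamma' = (0.666667, -0.750000); Gamma_uuu = 0.078683, Gamma_uuv = -0.472095, Gamma_uvv = 0.000000, Gamma_vuu = -0.016468, Gamma_vuv = 0.098811, Gamma_vvv = 0.000000
  tau = 0.666667: gamma = (0.870370, -0.250000), gamma' = (0.777778, -0.750000); Gamma_uuu = 0.144034, Gamma_uuv = -0.501453, Gamma_uvv = 0.000000, Gamma_vuu = -0.037174, Gamma_vuv = 0.129420, Gamma_vvv = 0.000000
  tau = 0.833333: gamma = (1.009259, -0.375000), gamma' = (0.888889, -0.750000); Gamma_uuu = 0.193172, Gamma_uuv = -0.519895, Gamma_uvv = 0.000000, Gamma_vuu = -0.060414, Gamma_vuv = 0.162596, Gamma_vvv = 0.000000
  tau = 1.000000: gamma = (1.166667, -0.500000), gamma' = (1.000000, -0.750000); Gamma_uuu = 0.224989, Gamma_uuv = -0.524975, Gamma_uvv = 0.000000, Gamma_vuu = -0.083519, Gamma_vuv = 0.194877, Gamma_vvv = 0.000000
step 0: V^u = 0.5000, V^v = 0.5000
step 1: k1 = (-0.045918, 0.005102), k2 = (-0.039268, 0.005311), k3 = (-0.039550, 0.005349), k4 = (-0.037679, 0.006331); V <- V + (h/6)(k1 + 2k2 + 2k3 + k4): V^u = 0.4866, V^v = 0.5018
step 2: k1 = (-0.037598, 0.006318), k2 = (-0.036998, 0.007744), k3 = (-0.036964, 0.007737), k4 = (-0.034777, 0.008976); V <- V + (h/6)(k1 + 2k2 + 2k3 + k4): V^u = 0.4744, V^v = 0.5044
step 3: k1 = (-0.034821, 0.008987), k2 = (-0.029370, 0.009185), k3 = (-0.029865, 0.009340), k4 = (-0.020910, 0.007762); V <- V + (h/6)(k1 + 2k2 + 2k3 + k4): V^u = 0.4647, V^v = 0.5074

Answer: V^u = 0.4647, V^v = 0.5074


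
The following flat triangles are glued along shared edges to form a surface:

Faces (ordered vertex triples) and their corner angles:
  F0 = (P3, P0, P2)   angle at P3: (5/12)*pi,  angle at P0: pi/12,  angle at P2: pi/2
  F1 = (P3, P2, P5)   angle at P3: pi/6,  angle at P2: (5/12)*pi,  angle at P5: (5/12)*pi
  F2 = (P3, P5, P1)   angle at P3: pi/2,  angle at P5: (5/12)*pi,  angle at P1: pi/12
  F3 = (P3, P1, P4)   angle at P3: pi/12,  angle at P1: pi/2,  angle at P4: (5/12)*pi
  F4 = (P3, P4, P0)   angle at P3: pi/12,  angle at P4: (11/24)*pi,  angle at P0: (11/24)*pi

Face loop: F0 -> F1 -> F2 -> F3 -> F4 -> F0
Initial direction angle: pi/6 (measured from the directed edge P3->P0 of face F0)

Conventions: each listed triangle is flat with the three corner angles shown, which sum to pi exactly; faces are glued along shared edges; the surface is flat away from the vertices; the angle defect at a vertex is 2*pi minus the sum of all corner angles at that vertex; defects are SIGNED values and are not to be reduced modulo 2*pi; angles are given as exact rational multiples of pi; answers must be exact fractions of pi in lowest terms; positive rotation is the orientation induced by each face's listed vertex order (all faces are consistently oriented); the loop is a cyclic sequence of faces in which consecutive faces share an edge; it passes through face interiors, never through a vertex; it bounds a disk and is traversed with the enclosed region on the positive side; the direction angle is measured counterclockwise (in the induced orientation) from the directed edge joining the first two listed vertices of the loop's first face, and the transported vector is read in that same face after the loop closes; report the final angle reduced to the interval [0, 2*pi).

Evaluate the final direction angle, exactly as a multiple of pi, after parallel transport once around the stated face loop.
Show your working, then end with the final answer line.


enclosed vertex P3: corner angles sum to (5/4)*pi, defect = 2*pi - (5/4)*pi = (3/4)*pi
summing the enclosed defects onto the initial angle, mod 2*pi in the induced orientation:
final angle = pi/6 + (3/4)*pi = (11/12)*pi (mod 2*pi)

Answer: final direction angle = (11/12)*pi


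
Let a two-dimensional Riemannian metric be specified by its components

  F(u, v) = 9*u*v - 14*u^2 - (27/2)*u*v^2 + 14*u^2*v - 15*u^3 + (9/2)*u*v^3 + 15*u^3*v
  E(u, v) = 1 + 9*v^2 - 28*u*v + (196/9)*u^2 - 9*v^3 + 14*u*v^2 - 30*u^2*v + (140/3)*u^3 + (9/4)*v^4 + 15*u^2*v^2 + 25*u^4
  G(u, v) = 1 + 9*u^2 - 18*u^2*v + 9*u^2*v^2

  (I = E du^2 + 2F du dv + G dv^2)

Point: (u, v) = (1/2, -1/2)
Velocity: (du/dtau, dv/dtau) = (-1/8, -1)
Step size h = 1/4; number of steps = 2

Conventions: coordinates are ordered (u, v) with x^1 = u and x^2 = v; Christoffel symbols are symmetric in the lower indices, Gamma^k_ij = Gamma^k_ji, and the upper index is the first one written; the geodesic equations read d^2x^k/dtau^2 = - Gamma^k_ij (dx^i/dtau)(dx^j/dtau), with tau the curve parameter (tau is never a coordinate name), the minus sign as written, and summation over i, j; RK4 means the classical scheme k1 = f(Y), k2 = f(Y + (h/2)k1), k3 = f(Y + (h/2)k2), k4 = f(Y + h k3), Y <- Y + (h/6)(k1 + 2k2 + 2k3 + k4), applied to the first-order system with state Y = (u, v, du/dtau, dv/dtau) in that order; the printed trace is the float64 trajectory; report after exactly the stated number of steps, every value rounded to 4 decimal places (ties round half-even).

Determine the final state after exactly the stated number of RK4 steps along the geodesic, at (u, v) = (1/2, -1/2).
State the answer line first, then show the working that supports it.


Answer: u = 0.4327, v = -0.9981, du/dtau = -0.1360, dv/dtau = -0.9955

f(Y) = (du/dtau, dv/dtau, -Gamma^u_ij Y'^i Y'^j, -Gamma^v_ij Y'^i Y'^j) with the Gammas evaluated at the stage position; h = 0.250000; intermediate values shown to 6 dp
step 0: u = 0.5000, v = -0.5000, du/dtau = -0.1250, dv/dtau = -1.0000
step 1:
  k1: at (u, v) = (0.500000, -0.500000), (du/dtau, dv/dtau) = (-0.125000, -1.000000); Gamma_uuu = 1.471554, Gamma_uuv = -0.685034, Gamma_uvv = 0.228345, Gamma_vuu = -0.606595, Gamma_vuv = 0.282380, Gamma_vvv = -0.094127; k1 = (-0.125000, -1.000000, -0.080079, 0.033010)
  k2: at (u, v) = (0.484375, -0.625000), (du/dtau, dv/dtau) = (-0.135010, -0.995874); Gamma_uuu = 1.356682, Gamma_uuv = -0.695430, Gamma_uvv = 0.207292, Gamma_vuu = -0.543490, Gamma_vuv = 0.278591, Gamma_vvv = -0.083041; k2 = (-0.135010, -0.995874, -0.043309, 0.017350)
  k3: at (u, v) = (0.483124, -0.624484), (du/dtau, dv/dtau) = (-0.130414, -0.997831); Gamma_uuu = 1.358223, Gamma_uuv = -0.696915, Gamma_uvv = 0.207264, Gamma_vuu = -0.543858, Gamma_vuv = 0.279058, Gamma_vvv = -0.082992; k3 = (-0.130414, -0.997831, -0.048086, 0.019254)
  k4: at (u, v) = (0.467397, -0.749458), (du/dtau, dv/dtau) = (-0.137021, -0.995186); Gamma_uuu = 1.250919, Gamma_uuv = -0.702874, Gamma_uvv = 0.187784, Gamma_vuu = -0.482151, Gamma_vuv = 0.270914, Gamma_vvv = -0.072379; k4 = (-0.137021, -0.995186, -0.017776, 0.006852)
  Y <- Y + (h/6)(k1 + 2k2 + 2k3 + k4): u = 0.4670, v = -0.7493, du/dtau = -0.1367, dv/dtau = -0.9953
step 2:
  k1: at (u, v) = (0.466964, -0.749275), (du/dtau, dv/dtau) = (-0.136693, -0.995289); Gamma_uuu = 1.251359, Gamma_uuv = -0.703374, Gamma_uvv = 0.187764, Gamma_vuu = -0.482202, Gamma_vuv = 0.271040, Gamma_vvv = -0.072353; k1 = (-0.136693, -0.995289, -0.017993, 0.006933)
  k2: at (u, v) = (0.449877, -0.873686), (du/dtau, dv/dtau) = (-0.138943, -0.994422); Gamma_uuu = 1.152502, Gamma_uuv = -0.706816, Gamma_uvv = 0.169709, Gamma_vuu = -0.423768, Gamma_vuv = 0.259892, Gamma_vvv = -0.062401; k2 = (-0.138943, -0.994422, 0.005249, -0.001930)
  k3: at (u, v) = (0.449596, -0.873578), (du/dtau, dv/dtau) = (-0.136037, -0.995530); Gamma_uuu = 1.152722, Gamma_uuv = -0.707127, Gamma_uvv = 0.169687, Gamma_vuu = -0.423756, Gamma_vuv = 0.259949, Gamma_vvv = -0.062379; k3 = (-0.136037, -0.995530, 0.002026, -0.000745)
  k4: at (u, v) = (0.432954, -0.998157), (du/dtau, dv/dtau) = (-0.136187, -0.995475); Gamma_uuu = 1.060190, Gamma_uuv = -0.706439, Gamma_uvv = 0.153069, Gamma_vuu = -0.369501, Gamma_vuv = 0.246211, Gamma_vvv = -0.053348; k4 = (-0.136187, -0.995475, 0.020195, -0.007038)
  Y <- Y + (h/6)(k1 + 2k2 + 2k3 + k4): u = 0.4327, v = -0.9981, du/dtau = -0.1360, dv/dtau = -0.9955


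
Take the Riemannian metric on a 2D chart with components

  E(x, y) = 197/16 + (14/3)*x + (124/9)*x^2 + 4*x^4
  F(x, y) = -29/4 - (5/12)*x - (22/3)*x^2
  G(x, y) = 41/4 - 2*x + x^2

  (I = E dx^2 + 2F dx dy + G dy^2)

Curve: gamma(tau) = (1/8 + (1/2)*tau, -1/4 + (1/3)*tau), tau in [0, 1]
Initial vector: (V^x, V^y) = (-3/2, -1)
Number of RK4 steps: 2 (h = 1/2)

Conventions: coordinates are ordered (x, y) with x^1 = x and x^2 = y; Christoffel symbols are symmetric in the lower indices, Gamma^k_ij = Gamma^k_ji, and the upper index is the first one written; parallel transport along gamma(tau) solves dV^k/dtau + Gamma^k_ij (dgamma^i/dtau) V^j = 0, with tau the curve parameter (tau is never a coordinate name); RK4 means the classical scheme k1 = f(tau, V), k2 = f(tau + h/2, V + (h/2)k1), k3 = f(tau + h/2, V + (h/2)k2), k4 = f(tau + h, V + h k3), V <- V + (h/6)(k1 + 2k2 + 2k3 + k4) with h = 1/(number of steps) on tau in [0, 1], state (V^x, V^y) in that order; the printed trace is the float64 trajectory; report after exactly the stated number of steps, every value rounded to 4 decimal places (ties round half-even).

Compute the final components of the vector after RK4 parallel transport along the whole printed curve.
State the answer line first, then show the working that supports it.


Answer: V^x = -1.3247, V^y = -1.3400

gamma'(tau) = (1/2, 1/3); f(tau, V)^k = -Gamma^k_ij(gamma(tau)) gamma'^i(tau) V^j; h = 1/2; intermediate values shown to 6 dp
curve data and Christoffel symbols at the stage parameters:
  tau = 0.000000: gamma = (0.125000, -0.250000), gamma' = (0.500000, 0.333333); Gamma_xxx = 0.315622, Gamma_xxy = -0.085033, Gamma_xyy = 0.114830, Gamma_yxx = 0.009072, Gamma_yxy = -0.150331, Gamma_yyy = 0.085033
  tau = 0.250000: gamma = (0.250000, -0.166667), gamma' = (0.500000, 0.333333); Gamma_xxx = 0.325933, Gamma_xxy = -0.073396, Gamma_xyy = 0.092186, Gamma_yxx = -0.156635, Gamma_yxy = -0.134870, Gamma_yyy = 0.073396
  tau = 0.500000: gamma = (0.375000, -0.083333), gamma' = (0.500000, 0.333333); Gamma_xxx = 0.315552, Gamma_xxy = -0.062913, Gamma_xyy = 0.071884, Gamma_yxx = -0.337550, Gamma_yxy = -0.119891, Gamma_yyy = 0.062913
  tau = 0.750000: gamma = (0.500000, 0.000000), gamma' = (0.500000, 0.333333); Gamma_xxx = 0.285568, Gamma_xxy = -0.052855, Gamma_xyy = 0.054040, Gamma_yxx = -0.536484, Gamma_yxy = -0.104328, Gamma_yyy = 0.052855
  tau = 1.000000: gamma = (0.625000, 0.083333), gamma' = (0.500000, 0.333333); Gamma_xxx = 0.236672, Gamma_xxy = -0.042455, Gamma_xyy = 0.038426, Gamma_yxx = -0.759040, Gamma_yxy = -0.086838, Gamma_yyy = 0.042455
step 0: V^x = -1.5000, V^y = -1.0000
step 1: k1 = (0.189961, -0.115182), k2 = (0.195033, -0.223263), k3 = (0.194696, -0.224268), k4 = (0.183554, -0.336133); V <- V + (h/6)(k1 + 2k2 + 2k3 + k4): V^x = -1.4039, V^y = -1.1122
step 2: k1 = (0.183727, -0.336400), k2 = (0.159907, -0.452821), k3 = (0.160408, -0.455631), k4 = (0.126630, -0.579912); V <- V + (h/6)(k1 + 2k2 + 2k3 + k4): V^x = -1.3247, V^y = -1.3400


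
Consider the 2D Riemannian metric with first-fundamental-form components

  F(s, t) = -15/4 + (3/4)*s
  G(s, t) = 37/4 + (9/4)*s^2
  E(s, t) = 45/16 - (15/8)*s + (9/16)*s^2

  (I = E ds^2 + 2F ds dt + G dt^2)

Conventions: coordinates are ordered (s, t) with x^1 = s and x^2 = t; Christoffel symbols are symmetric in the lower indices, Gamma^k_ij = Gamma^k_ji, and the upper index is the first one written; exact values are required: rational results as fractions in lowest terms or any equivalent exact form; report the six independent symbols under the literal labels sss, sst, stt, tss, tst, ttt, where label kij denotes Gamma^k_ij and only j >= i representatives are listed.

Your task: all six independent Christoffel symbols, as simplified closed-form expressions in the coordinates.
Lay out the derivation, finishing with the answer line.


E = 45/16 - (15/8)*s + (9/16)*s^2; F = -15/4 + (3/4)*s; G = 37/4 + (9/4)*s^2
Gamma^k_ij = (1/2) g^{kl} (d_i g_jl + d_j g_il - d_l g_ij), with g^inv = (1/(EG-F^2)) [[G, -F], [-F, E]]
first partials: E_s = -15/8 + (9/8)*s, E_t = 0, F_s = 3/4, F_t = 0, G_s = (9/2)*s, G_t = 0
D = EG - F^2 = 765/64 - (375/32)*s + (351/32)*s^2 - (135/32)*s^3 + (81/64)*s^4
expanded: Gamma^s_ss = (G E_s - 2F F_s + F E_t)/(2D), Gamma^s_st = (G E_t - F G_s)/(2D), Gamma^s_tt = (2G F_t - G G_s - F G_t)/(2D), Gamma^t_ss = (2E F_s - E E_t - F E_s)/(2D), Gamma^t_st = (E G_s - F E_t)/(2D), Gamma^t_tt = (E G_t - 2F F_t + F G_s)/(2D); substitute and cancel common factors

Answer: Gamma_sss = (27*s^3 - 45*s^2 + 99*s - 125)/(27*s^4 - 90*s^3 + 234*s^2 - 250*s + 255), Gamma_sst = (-36*s^2 + 180*s)/(27*s^4 - 90*s^3 + 234*s^2 - 250*s + 255), Gamma_stt = (-108*s^3 - 444*s)/(27*s^4 - 90*s^3 + 234*s^2 - 250*s + 255), Gamma_tss = (30*s - 30)/(27*s^4 - 90*s^3 + 234*s^2 - 250*s + 255), Gamma_tst = (27*s^3 - 90*s^2 + 135*s)/(27*s^4 - 90*s^3 + 234*s^2 - 250*s + 255), Gamma_ttt = (36*s^2 - 180*s)/(27*s^4 - 90*s^3 + 234*s^2 - 250*s + 255)


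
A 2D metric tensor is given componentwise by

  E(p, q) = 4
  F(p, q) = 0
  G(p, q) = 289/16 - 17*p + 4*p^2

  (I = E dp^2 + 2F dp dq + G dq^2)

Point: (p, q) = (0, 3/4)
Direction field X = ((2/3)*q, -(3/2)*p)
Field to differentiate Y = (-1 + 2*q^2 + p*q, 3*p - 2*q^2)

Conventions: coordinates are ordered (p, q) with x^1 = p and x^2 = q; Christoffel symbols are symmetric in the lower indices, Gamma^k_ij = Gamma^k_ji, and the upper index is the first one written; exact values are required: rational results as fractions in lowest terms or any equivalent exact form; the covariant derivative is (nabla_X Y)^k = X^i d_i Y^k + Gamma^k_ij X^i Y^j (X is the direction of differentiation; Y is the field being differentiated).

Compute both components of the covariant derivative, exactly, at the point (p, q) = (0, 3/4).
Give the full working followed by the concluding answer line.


E = 4, F = 0, G = 289/16 at the point
E_p = 0, E_q = 0, F_p = 0, F_q = 0, G_p = -17, G_q = 0
EG - F^2 = 289/4;  g^inv = (4/289) * [[289/16, 0], [0, 4]]
first-kind symbols [ij,l] = (1/2)(d_i g_jl + d_j g_il - d_l g_ij): [pp,p] = E_p/2 = 0, [pp,q] = F_p - E_q/2 = 0, [pq,p] = E_q/2 = 0, [pq,q] = G_p/2 = -17/2, [qq,p] = F_q - G_p/2 = 17/2, [qq,q] = G_q/2 = 0
Gamma^p_ij = (G*[ij,p] - F*[ij,q])/(EG - F^2), Gamma^q_ij = (E*[ij,q] - F*[ij,p])/(EG - F^2)
Gamma_ppp = 0, Gamma_ppq = 0, Gamma_pqq = 17/8, Gamma_qpp = 0, Gamma_qpq = -8/17, Gamma_qqq = 0
X = (1/2, 0), Y = (1/8, -9/8) at the point

Answer: (nabla_X Y)^p = 3/8, (nabla_X Y)^q = 30/17


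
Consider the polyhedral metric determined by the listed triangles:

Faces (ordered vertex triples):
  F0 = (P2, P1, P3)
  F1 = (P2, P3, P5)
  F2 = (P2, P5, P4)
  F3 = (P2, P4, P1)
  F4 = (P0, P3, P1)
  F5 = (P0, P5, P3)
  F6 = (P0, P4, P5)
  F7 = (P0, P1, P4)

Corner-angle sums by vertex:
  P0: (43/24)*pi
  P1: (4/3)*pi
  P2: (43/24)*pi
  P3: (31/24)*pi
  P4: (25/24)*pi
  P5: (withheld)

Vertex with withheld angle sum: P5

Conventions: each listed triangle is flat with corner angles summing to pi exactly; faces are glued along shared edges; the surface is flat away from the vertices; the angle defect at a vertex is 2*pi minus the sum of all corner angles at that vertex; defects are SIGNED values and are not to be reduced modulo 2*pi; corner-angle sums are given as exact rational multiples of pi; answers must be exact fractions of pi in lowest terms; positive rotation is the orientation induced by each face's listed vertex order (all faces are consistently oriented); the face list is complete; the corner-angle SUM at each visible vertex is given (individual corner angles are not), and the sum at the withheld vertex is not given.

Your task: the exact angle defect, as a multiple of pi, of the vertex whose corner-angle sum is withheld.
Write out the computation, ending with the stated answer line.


V = 6, E = 12, F = 8; chi = V - E + F = 2
Gauss-Bonnet: total defect = 2*pi*chi = 4*pi; visible defects sum to (11/4)*pi

Answer: defect(P5) = (5/4)*pi


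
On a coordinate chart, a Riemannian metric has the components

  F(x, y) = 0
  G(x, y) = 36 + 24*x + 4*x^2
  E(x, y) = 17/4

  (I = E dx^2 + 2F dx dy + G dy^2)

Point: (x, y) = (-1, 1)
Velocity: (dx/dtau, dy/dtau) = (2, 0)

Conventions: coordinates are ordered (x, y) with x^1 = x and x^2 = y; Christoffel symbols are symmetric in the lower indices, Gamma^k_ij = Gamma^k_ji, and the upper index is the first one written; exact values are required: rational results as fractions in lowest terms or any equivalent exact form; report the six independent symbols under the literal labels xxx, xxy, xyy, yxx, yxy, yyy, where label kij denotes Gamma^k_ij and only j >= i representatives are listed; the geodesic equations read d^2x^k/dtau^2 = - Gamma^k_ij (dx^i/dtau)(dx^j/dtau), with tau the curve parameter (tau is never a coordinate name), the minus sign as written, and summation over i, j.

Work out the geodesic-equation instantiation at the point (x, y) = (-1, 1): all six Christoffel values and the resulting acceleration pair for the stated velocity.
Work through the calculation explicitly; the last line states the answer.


E = 17/4, F = 0, G = 16 at the point
E_x = 0, E_y = 0, F_x = 0, F_y = 0, G_x = 16, G_y = 0
EG - F^2 = 68;  g^inv = (1/68) * [[16, 0], [0, 17/4]]
first-kind symbols [ij,l] = (1/2)(d_i g_jl + d_j g_il - d_l g_ij): [xx,x] = E_x/2 = 0, [xx,y] = F_x - E_y/2 = 0, [xy,x] = E_y/2 = 0, [xy,y] = G_x/2 = 8, [yy,x] = F_y - G_x/2 = -8, [yy,y] = G_y/2 = 0
Gamma^x_ij = (G*[ij,x] - F*[ij,y])/(EG - F^2), Gamma^y_ij = (E*[ij,y] - F*[ij,x])/(EG - F^2)
Gamma_xxx = 0, Gamma_xxy = 0, Gamma_xyy = -32/17, Gamma_yxx = 0, Gamma_yxy = 1/2, Gamma_yyy = 0
d^2x/dtau^2 = -(Gamma_xxx*(2)^2 + 2*Gamma_xxy*(2)*(0) + Gamma_xyy*(0)^2) = 0
d^2y/dtau^2 = -(Gamma_yxx*(2)^2 + 2*Gamma_yxy*(2)*(0) + Gamma_yyy*(0)^2) = 0

Answer: Gamma_xxx = 0, Gamma_xxy = 0, Gamma_xyy = -32/17, Gamma_yxx = 0, Gamma_yxy = 1/2, Gamma_yyy = 0; accelerations (d^2x/dtau^2, d^2y/dtau^2) = (0, 0)


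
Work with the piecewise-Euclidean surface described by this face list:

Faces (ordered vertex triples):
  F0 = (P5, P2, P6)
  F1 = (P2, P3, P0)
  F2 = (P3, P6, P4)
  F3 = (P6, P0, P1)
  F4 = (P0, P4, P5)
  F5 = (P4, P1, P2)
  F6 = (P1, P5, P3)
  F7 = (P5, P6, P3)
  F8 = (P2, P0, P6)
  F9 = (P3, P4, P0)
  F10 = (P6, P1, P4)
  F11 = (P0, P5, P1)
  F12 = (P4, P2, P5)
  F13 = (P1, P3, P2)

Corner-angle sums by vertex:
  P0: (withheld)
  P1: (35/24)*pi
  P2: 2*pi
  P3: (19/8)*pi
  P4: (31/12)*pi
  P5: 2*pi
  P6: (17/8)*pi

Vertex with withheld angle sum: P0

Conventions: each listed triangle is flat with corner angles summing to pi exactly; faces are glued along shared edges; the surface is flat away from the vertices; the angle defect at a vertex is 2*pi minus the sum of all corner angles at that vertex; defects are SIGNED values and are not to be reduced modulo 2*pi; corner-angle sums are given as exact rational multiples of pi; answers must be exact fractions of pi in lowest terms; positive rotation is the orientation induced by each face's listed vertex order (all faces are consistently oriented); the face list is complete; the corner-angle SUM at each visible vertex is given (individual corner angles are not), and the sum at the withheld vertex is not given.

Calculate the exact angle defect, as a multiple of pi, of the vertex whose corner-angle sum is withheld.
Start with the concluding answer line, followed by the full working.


Answer: defect(P0) = (13/24)*pi

V = 7, E = 21, F = 14; chi = V - E + F = 0
Gauss-Bonnet: total defect = 2*pi*chi = 0; visible defects sum to (-13/24)*pi


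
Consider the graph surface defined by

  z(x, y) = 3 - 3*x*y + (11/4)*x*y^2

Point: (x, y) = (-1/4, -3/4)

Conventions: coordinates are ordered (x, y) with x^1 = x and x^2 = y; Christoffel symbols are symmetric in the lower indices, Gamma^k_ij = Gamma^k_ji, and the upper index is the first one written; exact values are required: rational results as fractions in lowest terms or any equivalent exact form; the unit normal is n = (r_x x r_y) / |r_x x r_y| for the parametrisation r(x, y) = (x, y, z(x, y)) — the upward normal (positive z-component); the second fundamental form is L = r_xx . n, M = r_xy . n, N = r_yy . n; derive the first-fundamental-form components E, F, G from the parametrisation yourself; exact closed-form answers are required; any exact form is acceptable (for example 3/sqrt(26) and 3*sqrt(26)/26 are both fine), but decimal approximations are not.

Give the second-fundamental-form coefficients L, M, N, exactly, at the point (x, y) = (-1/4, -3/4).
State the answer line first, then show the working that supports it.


Answer: L = 0, M = -456*sqrt(76141)/76141, N = -88*sqrt(76141)/76141

z_x = 243/64, z_y = 57/32, z_xx = 0, z_xy = -57/8, z_yy = -11/8
E = 63145/4096, F = 13851/2048, G = 4273/1024; answer radicand W^2 = 76141/4096
unnormalised second-form numerators: l = 0, m = -57/8, n = -11/8; L = l/sqrt(76141/4096), and similarly M = m/sqrt(W^2), N = n/sqrt(W^2)


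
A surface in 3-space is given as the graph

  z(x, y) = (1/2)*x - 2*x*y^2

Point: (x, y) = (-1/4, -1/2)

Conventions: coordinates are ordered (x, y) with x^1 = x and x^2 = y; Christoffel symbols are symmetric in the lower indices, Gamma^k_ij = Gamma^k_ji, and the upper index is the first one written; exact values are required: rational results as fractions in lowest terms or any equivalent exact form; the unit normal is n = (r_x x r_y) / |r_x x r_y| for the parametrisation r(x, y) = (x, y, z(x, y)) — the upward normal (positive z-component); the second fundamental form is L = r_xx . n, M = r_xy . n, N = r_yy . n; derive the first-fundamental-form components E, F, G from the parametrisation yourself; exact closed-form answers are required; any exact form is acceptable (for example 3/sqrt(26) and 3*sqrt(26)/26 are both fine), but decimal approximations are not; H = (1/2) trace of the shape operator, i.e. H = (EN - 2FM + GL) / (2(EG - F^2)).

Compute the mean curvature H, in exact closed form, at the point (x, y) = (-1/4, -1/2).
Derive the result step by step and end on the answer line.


z_x = 0, z_y = -1/2, z_xx = 0, z_xy = 2, z_yy = 1
E = 1, F = 0, G = 5/4; answer radicand W^2 = 5/4
unnormalised second-form numerators: l = 0, m = 2, n = 1; L = l/sqrt(5/4), and similarly M = m/sqrt(W^2), N = n/sqrt(W^2)
H = (E*n - 2*F*m + G*l) / (2*(EG - F^2)*sqrt(W^2)); E*n - 2*F*m + G*l = 1, EG - F^2 = 5/4, so H = (2/5)/sqrt(5/4)

Answer: H = 4*sqrt(5)/25


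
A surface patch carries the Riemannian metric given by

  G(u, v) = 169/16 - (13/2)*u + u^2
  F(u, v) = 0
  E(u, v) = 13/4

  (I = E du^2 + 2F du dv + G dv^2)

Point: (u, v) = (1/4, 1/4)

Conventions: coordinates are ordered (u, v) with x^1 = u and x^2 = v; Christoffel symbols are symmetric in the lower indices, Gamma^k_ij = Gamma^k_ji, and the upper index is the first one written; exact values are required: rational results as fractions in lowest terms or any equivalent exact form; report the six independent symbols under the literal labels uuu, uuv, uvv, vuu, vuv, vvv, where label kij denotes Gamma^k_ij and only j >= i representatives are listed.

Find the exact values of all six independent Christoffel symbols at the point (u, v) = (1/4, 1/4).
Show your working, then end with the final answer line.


E = 13/4, F = 0, G = 9 at the point
E_u = 0, E_v = 0, F_u = 0, F_v = 0, G_u = -6, G_v = 0
EG - F^2 = 117/4;  g^inv = (4/117) * [[9, 0], [0, 13/4]]
first-kind symbols [ij,l] = (1/2)(d_i g_jl + d_j g_il - d_l g_ij): [uu,u] = E_u/2 = 0, [uu,v] = F_u - E_v/2 = 0, [uv,u] = E_v/2 = 0, [uv,v] = G_u/2 = -3, [vv,u] = F_v - G_u/2 = 3, [vv,v] = G_v/2 = 0
Gamma^u_ij = (G*[ij,u] - F*[ij,v])/(EG - F^2), Gamma^v_ij = (E*[ij,v] - F*[ij,u])/(EG - F^2)

Answer: Gamma_uuu = 0, Gamma_uuv = 0, Gamma_uvv = 12/13, Gamma_vuu = 0, Gamma_vuv = -1/3, Gamma_vvv = 0


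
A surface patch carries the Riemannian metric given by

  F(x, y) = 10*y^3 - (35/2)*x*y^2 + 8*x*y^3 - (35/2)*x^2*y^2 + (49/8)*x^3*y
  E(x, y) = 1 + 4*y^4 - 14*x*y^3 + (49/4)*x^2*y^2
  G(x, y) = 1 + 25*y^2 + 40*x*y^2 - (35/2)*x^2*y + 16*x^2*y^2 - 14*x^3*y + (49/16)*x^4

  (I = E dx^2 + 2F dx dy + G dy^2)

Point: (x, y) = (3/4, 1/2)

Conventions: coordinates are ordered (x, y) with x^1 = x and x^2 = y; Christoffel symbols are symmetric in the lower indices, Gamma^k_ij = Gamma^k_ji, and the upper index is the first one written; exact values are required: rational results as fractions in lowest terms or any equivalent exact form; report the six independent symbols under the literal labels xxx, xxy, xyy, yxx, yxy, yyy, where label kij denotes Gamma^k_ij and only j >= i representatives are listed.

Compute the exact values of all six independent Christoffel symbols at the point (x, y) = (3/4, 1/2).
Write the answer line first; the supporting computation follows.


Answer: Gamma_xxx = 5824/44049, Gamma_xxy = 2080/44049, Gamma_xyy = -26624/44049, Gamma_yxx = -21616/44049, Gamma_yxy = -7720/44049, Gamma_yyy = 98816/44049

E = 425/256, F = -2509/1024, G = 41345/4096 at the point
E_x = 91/32, E_y = 65/64, F_x = -1221/256, F_y = -4293/512, G_x = -965/256, G_y = 193/4
EG - F^2 = 44049/4096;  g^inv = (4096/44049) * [[41345/4096, 2509/1024], [2509/1024, 425/256]]
first-kind symbols [ij,l] = (1/2)(d_i g_jl + d_j g_il - d_l g_ij): [xx,x] = E_x/2 = 91/64, [xx,y] = F_x - E_y/2 = -1351/256, [xy,x] = E_y/2 = 65/128, [xy,y] = G_x/2 = -965/512, [yy,x] = F_y - G_x/2 = -13/2, [yy,y] = G_y/2 = 193/8
Gamma^x_ij = (G*[ij,x] - F*[ij,y])/(EG - F^2), Gamma^y_ij = (E*[ij,y] - F*[ij,x])/(EG - F^2)


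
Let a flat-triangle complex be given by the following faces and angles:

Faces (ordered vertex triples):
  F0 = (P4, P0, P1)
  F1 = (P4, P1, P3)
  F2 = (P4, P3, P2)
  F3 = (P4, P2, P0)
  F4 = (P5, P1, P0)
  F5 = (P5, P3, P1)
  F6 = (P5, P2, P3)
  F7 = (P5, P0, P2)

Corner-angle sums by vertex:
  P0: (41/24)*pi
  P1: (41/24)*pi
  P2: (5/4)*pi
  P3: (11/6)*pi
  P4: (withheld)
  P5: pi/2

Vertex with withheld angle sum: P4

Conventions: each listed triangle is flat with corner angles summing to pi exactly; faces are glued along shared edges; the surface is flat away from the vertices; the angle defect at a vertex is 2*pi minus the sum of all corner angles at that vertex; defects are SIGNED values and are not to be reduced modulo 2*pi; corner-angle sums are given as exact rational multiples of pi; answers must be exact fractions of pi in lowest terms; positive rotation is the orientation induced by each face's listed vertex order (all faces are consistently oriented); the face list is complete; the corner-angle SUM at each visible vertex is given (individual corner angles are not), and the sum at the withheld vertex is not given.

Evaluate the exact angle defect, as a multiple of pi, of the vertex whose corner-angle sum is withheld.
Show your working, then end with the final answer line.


V = 6, E = 12, F = 8; chi = V - E + F = 2
Gauss-Bonnet: total defect = 2*pi*chi = 4*pi; visible defects sum to 3*pi

Answer: defect(P4) = pi


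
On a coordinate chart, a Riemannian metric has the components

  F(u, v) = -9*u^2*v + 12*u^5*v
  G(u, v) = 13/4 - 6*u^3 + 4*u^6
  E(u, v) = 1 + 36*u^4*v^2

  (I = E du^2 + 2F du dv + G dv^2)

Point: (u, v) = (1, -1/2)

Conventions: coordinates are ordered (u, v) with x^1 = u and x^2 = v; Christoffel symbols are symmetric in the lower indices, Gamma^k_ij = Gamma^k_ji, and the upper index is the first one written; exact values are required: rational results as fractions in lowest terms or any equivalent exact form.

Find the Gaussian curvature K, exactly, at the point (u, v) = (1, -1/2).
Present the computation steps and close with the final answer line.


E = 10, F = -3/2, G = 5/4, EG - F^2 = 41/4 at the point
E_u = 36, E_v = -36, F_u = -21, F_v = 3, G_u = 6, G_v = 0
E_vv = 72, F_uv = 42, G_uu = 84
Compute both Brioschi determinants and normalise by (EG - F^2)^2.
M1 = [[-E_vv/2 + F_uv - G_uu/2, E_u/2, F_u - E_v/2], [F_v - G_u/2, E, F], [G_v/2, F, G]] = [[-36, 18, -3], [0, 10, -3/2], [0, -3/2, 5/4]]; det M1 = -369
M2 = [[0, E_v/2, G_u/2], [E_v/2, E, F], [G_u/2, F, G]] = [[0, -18, 3], [-18, 10, -3/2], [3, -3/2, 5/4]]; det M2 = -333
det M1 - det M2 = -36; K = -36 / (41/4)^2 = -576/1681

Answer: K = -576/1681


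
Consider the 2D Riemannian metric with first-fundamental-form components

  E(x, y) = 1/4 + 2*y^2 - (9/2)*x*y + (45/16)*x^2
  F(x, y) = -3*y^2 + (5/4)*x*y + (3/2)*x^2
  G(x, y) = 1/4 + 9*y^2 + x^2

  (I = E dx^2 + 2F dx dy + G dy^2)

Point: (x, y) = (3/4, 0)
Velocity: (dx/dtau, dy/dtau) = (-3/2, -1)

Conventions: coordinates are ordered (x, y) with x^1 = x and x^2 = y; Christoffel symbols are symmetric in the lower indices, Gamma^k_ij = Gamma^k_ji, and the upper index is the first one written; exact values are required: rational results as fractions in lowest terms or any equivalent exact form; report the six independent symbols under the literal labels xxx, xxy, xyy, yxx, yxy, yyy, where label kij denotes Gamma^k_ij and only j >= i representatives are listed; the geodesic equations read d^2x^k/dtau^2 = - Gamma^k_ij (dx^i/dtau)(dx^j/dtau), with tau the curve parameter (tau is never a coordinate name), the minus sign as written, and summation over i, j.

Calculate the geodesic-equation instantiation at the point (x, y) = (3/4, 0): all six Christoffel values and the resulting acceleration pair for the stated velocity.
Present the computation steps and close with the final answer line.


E = 469/256, F = 27/32, G = 13/16 at the point
E_x = 135/32, E_y = -27/8, F_x = 9/4, F_y = 15/16, G_x = 3/2, G_y = 0
EG - F^2 = 3181/4096;  g^inv = (4096/3181) * [[13/16, -27/32], [-27/32, 469/256]]
first-kind symbols [ij,l] = (1/2)(d_i g_jl + d_j g_il - d_l g_ij): [xx,x] = E_x/2 = 135/64, [xx,y] = F_x - E_y/2 = 63/16, [xy,x] = E_y/2 = -27/16, [xy,y] = G_x/2 = 3/4, [yy,x] = F_y - G_x/2 = 3/16, [yy,y] = G_y/2 = 0
Gamma^x_ij = (G*[ij,x] - F*[ij,y])/(EG - F^2), Gamma^y_ij = (E*[ij,y] - F*[ij,x])/(EG - F^2)
Gamma_xxx = -6588/3181, Gamma_xxy = -8208/3181, Gamma_xyy = 624/3181, Gamma_yxx = 22257/3181, Gamma_yxy = 11460/3181, Gamma_yyy = -648/3181
d^2x/dtau^2 = -(Gamma_xxx*(-3/2)^2 + 2*Gamma_xxy*(-3/2)*(-1) + Gamma_xyy*(-1)^2) = 38823/3181
d^2y/dtau^2 = -(Gamma_yxx*(-3/2)^2 + 2*Gamma_yxy*(-3/2)*(-1) + Gamma_yyy*(-1)^2) = -335241/12724

Answer: Gamma_xxx = -6588/3181, Gamma_xxy = -8208/3181, Gamma_xyy = 624/3181, Gamma_yxx = 22257/3181, Gamma_yxy = 11460/3181, Gamma_yyy = -648/3181; accelerations (d^2x/dtau^2, d^2y/dtau^2) = (38823/3181, -335241/12724)


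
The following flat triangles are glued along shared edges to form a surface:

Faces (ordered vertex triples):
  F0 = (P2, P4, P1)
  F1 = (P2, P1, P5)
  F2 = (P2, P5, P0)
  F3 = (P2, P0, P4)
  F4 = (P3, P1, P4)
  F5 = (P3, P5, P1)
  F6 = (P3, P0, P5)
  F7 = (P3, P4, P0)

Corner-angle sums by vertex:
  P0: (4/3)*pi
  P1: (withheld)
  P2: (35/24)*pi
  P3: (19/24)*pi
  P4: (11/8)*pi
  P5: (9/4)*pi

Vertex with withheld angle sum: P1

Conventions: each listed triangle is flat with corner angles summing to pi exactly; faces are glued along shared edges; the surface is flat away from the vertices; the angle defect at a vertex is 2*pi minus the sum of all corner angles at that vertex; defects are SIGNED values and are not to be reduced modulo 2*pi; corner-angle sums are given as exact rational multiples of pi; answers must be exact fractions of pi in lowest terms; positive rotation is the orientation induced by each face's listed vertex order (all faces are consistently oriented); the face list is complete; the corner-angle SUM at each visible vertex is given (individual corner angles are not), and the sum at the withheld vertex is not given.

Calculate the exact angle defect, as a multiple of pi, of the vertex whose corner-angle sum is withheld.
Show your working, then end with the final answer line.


V = 6, E = 12, F = 8; chi = V - E + F = 2
Gauss-Bonnet: total defect = 2*pi*chi = 4*pi; visible defects sum to (67/24)*pi

Answer: defect(P1) = (29/24)*pi


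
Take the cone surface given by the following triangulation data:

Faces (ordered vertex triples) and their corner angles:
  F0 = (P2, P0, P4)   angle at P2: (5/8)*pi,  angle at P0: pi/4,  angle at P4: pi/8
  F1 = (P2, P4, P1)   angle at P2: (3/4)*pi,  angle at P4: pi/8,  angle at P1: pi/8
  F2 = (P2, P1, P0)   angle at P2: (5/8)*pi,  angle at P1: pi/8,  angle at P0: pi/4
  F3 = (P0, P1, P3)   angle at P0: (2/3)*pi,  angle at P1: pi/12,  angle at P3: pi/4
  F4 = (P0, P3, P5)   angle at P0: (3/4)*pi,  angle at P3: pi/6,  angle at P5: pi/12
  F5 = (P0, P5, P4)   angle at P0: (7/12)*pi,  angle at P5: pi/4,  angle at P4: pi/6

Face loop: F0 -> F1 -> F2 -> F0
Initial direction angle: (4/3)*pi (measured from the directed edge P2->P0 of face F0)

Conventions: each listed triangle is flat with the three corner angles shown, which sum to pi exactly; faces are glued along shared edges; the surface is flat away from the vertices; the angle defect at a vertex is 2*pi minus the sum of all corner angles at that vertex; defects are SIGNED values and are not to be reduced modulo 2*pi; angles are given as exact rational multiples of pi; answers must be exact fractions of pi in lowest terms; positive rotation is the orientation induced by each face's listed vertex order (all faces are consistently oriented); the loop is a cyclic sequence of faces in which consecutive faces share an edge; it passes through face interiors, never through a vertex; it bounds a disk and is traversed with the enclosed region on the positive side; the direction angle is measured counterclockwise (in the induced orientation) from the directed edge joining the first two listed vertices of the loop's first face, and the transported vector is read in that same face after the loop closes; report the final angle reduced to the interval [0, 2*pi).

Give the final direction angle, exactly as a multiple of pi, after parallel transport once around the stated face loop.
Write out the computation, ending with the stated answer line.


enclosed vertex P2: corner angles sum to 2*pi, defect = 2*pi - 2*pi = 0
the rotation equals the total enclosed defect, so the final angle is initial + defects (mod 2*pi)
final angle = (4/3)*pi + 0 = (4/3)*pi (mod 2*pi)

Answer: final direction angle = (4/3)*pi


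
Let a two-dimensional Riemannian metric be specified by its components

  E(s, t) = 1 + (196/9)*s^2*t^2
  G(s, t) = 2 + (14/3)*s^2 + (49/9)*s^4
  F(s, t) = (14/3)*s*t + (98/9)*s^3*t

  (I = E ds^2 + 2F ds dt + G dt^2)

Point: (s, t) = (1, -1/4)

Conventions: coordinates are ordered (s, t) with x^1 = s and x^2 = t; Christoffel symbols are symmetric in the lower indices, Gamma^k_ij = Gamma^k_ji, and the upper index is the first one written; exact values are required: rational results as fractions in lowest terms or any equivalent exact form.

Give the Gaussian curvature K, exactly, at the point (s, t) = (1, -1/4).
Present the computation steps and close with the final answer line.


E = 85/36, F = -35/9, G = 109/9, EG - F^2 = 485/36 at the point
E_s = 49/18, E_t = -98/9, F_s = -28/3, F_t = 140/9, G_s = 280/9, G_t = 0
E_tt = 392/9, F_st = 112/3, G_ss = 224/3
Using the Brioschi determinant formula for K from the metric derivatives:
M1 = [[-E_tt/2 + F_st - G_ss/2, E_s/2, F_s - E_t/2], [F_t - G_s/2, E, F], [G_t/2, F, G]] = [[-196/9, 49/36, -35/9], [0, 85/36, -35/9], [0, -35/9, 109/9]]; det M1 = -23765/81
M2 = [[0, E_t/2, G_s/2], [E_t/2, E, F], [G_s/2, F, G]] = [[0, -49/9, 140/9], [-49/9, 85/36, -35/9], [140/9, -35/9, 109/9]]; det M2 = -22001/81
det M1 - det M2 = -196/9; K = -196/9 / (485/36)^2 = -28224/235225

Answer: K = -28224/235225


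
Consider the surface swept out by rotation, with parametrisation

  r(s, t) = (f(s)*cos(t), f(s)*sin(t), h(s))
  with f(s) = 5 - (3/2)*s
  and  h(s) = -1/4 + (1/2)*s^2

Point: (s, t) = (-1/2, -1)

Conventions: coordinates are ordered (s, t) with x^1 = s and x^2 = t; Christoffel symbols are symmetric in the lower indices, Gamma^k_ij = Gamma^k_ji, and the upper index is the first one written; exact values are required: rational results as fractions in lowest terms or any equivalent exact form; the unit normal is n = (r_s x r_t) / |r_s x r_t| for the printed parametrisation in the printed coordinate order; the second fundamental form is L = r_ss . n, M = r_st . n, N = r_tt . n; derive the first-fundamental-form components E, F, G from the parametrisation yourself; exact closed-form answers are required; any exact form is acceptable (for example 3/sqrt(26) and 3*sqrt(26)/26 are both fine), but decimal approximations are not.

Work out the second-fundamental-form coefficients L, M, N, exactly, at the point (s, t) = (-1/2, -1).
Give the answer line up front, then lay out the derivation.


Answer: L = -3*sqrt(10)/10, M = 0, N = -23*sqrt(10)/40

f = 23/4, f' = -3/2, f'' = 0, h' = -1/2, h'' = 1
E = 5/2, F = 0, G = 529/16; answer radicand W^2 = 5/2
unnormalised second-form numerators: l = -3/2, m = 0, n = -23/8; L = l/sqrt(5/2), and similarly M = m/sqrt(W^2), N = n/sqrt(W^2)


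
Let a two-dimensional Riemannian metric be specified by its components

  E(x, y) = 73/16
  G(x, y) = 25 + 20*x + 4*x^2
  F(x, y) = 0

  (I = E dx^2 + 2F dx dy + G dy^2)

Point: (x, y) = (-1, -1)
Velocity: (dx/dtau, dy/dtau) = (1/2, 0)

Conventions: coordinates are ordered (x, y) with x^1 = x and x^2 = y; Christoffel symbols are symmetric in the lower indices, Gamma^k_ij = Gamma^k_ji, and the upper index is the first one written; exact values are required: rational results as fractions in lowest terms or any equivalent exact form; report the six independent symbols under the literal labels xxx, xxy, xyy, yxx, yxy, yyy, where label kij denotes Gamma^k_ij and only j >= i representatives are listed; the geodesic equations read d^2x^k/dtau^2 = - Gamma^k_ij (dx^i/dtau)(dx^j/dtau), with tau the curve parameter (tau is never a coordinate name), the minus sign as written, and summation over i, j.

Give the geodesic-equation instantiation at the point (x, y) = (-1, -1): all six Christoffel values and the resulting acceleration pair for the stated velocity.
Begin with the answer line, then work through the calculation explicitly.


Answer: Gamma_xxx = 0, Gamma_xxy = 0, Gamma_xyy = -96/73, Gamma_yxx = 0, Gamma_yxy = 2/3, Gamma_yyy = 0; accelerations (d^2x/dtau^2, d^2y/dtau^2) = (0, 0)

E = 73/16, F = 0, G = 9 at the point
E_x = 0, E_y = 0, F_x = 0, F_y = 0, G_x = 12, G_y = 0
EG - F^2 = 657/16;  g^inv = (16/657) * [[9, 0], [0, 73/16]]
first-kind symbols [ij,l] = (1/2)(d_i g_jl + d_j g_il - d_l g_ij): [xx,x] = E_x/2 = 0, [xx,y] = F_x - E_y/2 = 0, [xy,x] = E_y/2 = 0, [xy,y] = G_x/2 = 6, [yy,x] = F_y - G_x/2 = -6, [yy,y] = G_y/2 = 0
Gamma^x_ij = (G*[ij,x] - F*[ij,y])/(EG - F^2), Gamma^y_ij = (E*[ij,y] - F*[ij,x])/(EG - F^2)
Gamma_xxx = 0, Gamma_xxy = 0, Gamma_xyy = -96/73, Gamma_yxx = 0, Gamma_yxy = 2/3, Gamma_yyy = 0
d^2x/dtau^2 = -(Gamma_xxx*(1/2)^2 + 2*Gamma_xxy*(1/2)*(0) + Gamma_xyy*(0)^2) = 0
d^2y/dtau^2 = -(Gamma_yxx*(1/2)^2 + 2*Gamma_yxy*(1/2)*(0) + Gamma_yyy*(0)^2) = 0
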